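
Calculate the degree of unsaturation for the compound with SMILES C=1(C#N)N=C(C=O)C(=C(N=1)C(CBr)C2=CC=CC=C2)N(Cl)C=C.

Molecular formula from the SMILES: C16H12BrClN4O.
DoU = (2C + 2 + N − H − X)/2 = (2·16 + 2 + 4 − 12 − 2)/2 = 24/2 = 12.
(Structurally: 2 ring(s) + 10 π bond(s) = 12.)

12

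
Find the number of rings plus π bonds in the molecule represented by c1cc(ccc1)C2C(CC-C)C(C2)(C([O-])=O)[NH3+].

Molecular formula from the SMILES: C14H19NO2.
DoU = (2C + 2 + N − H − X)/2 = (2·14 + 2 + 1 − 19 − 0)/2 = 12/2 = 6.
(Structurally: 2 ring(s) + 4 π bond(s) = 6.)

6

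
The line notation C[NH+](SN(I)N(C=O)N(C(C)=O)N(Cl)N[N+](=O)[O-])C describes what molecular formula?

C5H12ClIN7O4S+

Heavy atoms from the SMILES: 5 C, 1 Cl, 1 I, 7 N, 4 O, 1 S.
Implicit hydrogens by atom environment:
  4 × N: no H
  3 × C: 3 H each → 9
  3 × O: no H
  1 × C: 1 H
  1 × C: no H
  1 × Cl: no H
  1 × I: no H
  1 × N (charge +1): 1 H
  1 × N: 1 H
  1 × N (charge +1): no H
  1 × O (charge -1): no H
  1 × S: no H
  Total hydrogens = 12.
Net charge +1.
Molecular formula: C5H12ClIN7O4S+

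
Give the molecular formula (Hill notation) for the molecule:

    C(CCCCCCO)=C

C8H16O

Heavy atoms from the SMILES: 8 C, 1 O.
Implicit hydrogens by atom environment:
  7 × C: 2 H each → 14
  1 × C: 1 H
  1 × O: 1 H
  Total hydrogens = 16.
Molecular formula: C8H16O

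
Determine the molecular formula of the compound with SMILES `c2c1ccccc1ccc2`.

C10H8

Heavy atoms from the SMILES: 10 C.
Implicit hydrogens by atom environment:
  8 × C (aromatic): 1 H each → 8
  2 × C (aromatic): no H
  Total hydrogens = 8.
Molecular formula: C10H8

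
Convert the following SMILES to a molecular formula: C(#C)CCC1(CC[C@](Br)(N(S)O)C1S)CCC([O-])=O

Heavy atoms from the SMILES: 1 Br, 12 C, 1 N, 3 O, 2 S.
Implicit hydrogens by atom environment:
  6 × C: 2 H each → 12
  4 × C: no H
  2 × C: 1 H each → 2
  2 × S: 1 H each → 2
  1 × Br: no H
  1 × N: no H
  1 × O: 1 H
  1 × O: no H
  1 × O (charge -1): no H
  Total hydrogens = 17.
Net charge -1.
Molecular formula: C12H17BrNO3S2-

C12H17BrNO3S2-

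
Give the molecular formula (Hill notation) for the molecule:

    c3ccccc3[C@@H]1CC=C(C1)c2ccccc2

Heavy atoms from the SMILES: 17 C.
Implicit hydrogens by atom environment:
  10 × C (aromatic): 1 H each → 10
  2 × C: 2 H each → 4
  2 × C: 1 H each → 2
  2 × C (aromatic): no H
  1 × C: no H
  Total hydrogens = 16.
Molecular formula: C17H16

C17H16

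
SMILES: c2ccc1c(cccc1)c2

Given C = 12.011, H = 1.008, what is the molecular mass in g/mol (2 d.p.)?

Molecular formula: C10H8.
M = 10×12.011 + 8×1.008 = 128.17 g/mol.

128.17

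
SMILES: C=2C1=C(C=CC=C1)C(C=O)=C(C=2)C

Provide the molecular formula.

Heavy atoms from the SMILES: 12 C, 1 O.
Implicit hydrogens by atom environment:
  6 × C (aromatic): 1 H each → 6
  4 × C (aromatic): no H
  1 × C: 3 H
  1 × C: 1 H
  1 × O: no H
  Total hydrogens = 10.
Molecular formula: C12H10O

C12H10O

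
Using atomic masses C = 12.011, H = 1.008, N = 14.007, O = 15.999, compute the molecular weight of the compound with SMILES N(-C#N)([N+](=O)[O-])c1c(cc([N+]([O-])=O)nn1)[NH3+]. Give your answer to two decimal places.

226.13

Molecular formula: C5H4N7O4+.
M = 5×12.011 + 4×1.008 + 7×14.007 + 4×15.999 = 226.13 g/mol.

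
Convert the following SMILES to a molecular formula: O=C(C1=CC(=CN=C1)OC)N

C7H8N2O2

Heavy atoms from the SMILES: 7 C, 2 N, 2 O.
Implicit hydrogens by atom environment:
  3 × C (aromatic): 1 H each → 3
  2 × C (aromatic): no H
  2 × O: no H
  1 × C: 3 H
  1 × C: no H
  1 × N: 2 H
  1 × N (aromatic): no H
  Total hydrogens = 8.
Molecular formula: C7H8N2O2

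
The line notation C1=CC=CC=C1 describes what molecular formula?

Heavy atoms from the SMILES: 6 C.
Implicit hydrogens by atom environment:
  6 × C (aromatic): 1 H each → 6
  Total hydrogens = 6.
Molecular formula: C6H6

C6H6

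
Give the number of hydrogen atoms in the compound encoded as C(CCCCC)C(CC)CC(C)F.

25

Hydrogens are implicit in SMILES; fill each atom to its normal valence:
  7 × C: 2 H each → 14
  3 × C: 3 H each → 9
  2 × C: 1 H each → 2
  1 × F: no H
  Total hydrogens = 25.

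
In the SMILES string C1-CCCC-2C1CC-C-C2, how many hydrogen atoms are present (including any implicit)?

Hydrogens are implicit in SMILES; fill each atom to its normal valence:
  8 × C: 2 H each → 16
  2 × C: 1 H each → 2
  Total hydrogens = 18.

18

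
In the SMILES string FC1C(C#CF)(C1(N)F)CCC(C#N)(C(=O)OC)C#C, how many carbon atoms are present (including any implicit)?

The symbol for carbon appears 13 times in the SMILES.

13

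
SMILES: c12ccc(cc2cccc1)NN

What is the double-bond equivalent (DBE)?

7

Molecular formula from the SMILES: C10H10N2.
DoU = (2C + 2 + N − H − X)/2 = (2·10 + 2 + 2 − 10 − 0)/2 = 14/2 = 7.
(Structurally: 2 ring(s) + 5 π bond(s) = 7.)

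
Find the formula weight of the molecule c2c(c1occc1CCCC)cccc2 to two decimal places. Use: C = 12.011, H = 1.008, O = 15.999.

200.28

Molecular formula: C14H16O.
M = 14×12.011 + 16×1.008 + 1×15.999 = 200.28 g/mol.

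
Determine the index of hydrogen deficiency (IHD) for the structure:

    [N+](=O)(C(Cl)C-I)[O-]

Molecular formula from the SMILES: C2H3ClINO2.
DoU = (2C + 2 + N − H − X)/2 = (2·2 + 2 + 1 − 3 − 2)/2 = 2/2 = 1.
(Structurally: 0 ring(s) + 1 π bond(s) = 1.)

1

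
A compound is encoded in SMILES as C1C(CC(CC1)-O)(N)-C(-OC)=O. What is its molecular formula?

Heavy atoms from the SMILES: 8 C, 1 N, 3 O.
Implicit hydrogens by atom environment:
  4 × C: 2 H each → 8
  2 × C: no H
  2 × O: no H
  1 × C: 3 H
  1 × C: 1 H
  1 × N: 2 H
  1 × O: 1 H
  Total hydrogens = 15.
Molecular formula: C8H15NO3

C8H15NO3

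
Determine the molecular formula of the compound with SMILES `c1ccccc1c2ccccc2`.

C12H10

Heavy atoms from the SMILES: 12 C.
Implicit hydrogens by atom environment:
  10 × C (aromatic): 1 H each → 10
  2 × C (aromatic): no H
  Total hydrogens = 10.
Molecular formula: C12H10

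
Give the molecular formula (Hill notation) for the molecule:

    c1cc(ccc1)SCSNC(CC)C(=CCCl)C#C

Heavy atoms from the SMILES: 15 C, 1 Cl, 1 N, 2 S.
Implicit hydrogens by atom environment:
  5 × C (aromatic): 1 H each → 5
  3 × C: 2 H each → 6
  3 × C: 1 H each → 3
  2 × C: no H
  2 × S: no H
  1 × C: 3 H
  1 × C (aromatic): no H
  1 × Cl: no H
  1 × N: 1 H
  Total hydrogens = 18.
Molecular formula: C15H18ClNS2

C15H18ClNS2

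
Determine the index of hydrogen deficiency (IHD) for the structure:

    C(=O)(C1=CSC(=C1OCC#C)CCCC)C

Molecular formula from the SMILES: C13H16O2S.
DoU = (2C + 2 + N − H − X)/2 = (2·13 + 2 + 0 − 16 − 0)/2 = 12/2 = 6.
(Structurally: 1 ring(s) + 5 π bond(s) = 6.)

6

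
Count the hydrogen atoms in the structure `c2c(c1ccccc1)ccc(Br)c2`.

Hydrogens are implicit in SMILES; fill each atom to its normal valence:
  9 × C (aromatic): 1 H each → 9
  3 × C (aromatic): no H
  1 × Br: no H
  Total hydrogens = 9.

9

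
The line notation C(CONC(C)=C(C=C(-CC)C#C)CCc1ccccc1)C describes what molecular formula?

Heavy atoms from the SMILES: 20 C, 1 N, 1 O.
Implicit hydrogens by atom environment:
  5 × C: 2 H each → 10
  5 × C (aromatic): 1 H each → 5
  4 × C: no H
  3 × C: 3 H each → 9
  2 × C: 1 H each → 2
  1 × C (aromatic): no H
  1 × N: 1 H
  1 × O: no H
  Total hydrogens = 27.
Molecular formula: C20H27NO

C20H27NO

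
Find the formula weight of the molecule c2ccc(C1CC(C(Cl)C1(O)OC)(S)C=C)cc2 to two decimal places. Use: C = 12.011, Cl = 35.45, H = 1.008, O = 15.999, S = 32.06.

284.80

Molecular formula: C14H17ClO2S.
M = 14×12.011 + 1×35.45 + 17×1.008 + 2×15.999 + 1×32.06 = 284.80 g/mol.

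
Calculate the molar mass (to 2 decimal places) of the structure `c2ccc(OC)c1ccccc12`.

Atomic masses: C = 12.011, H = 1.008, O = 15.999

Molecular formula: C11H10O.
M = 11×12.011 + 10×1.008 + 1×15.999 = 158.20 g/mol.

158.20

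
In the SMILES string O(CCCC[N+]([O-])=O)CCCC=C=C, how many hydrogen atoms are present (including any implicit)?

17

Hydrogens are implicit in SMILES; fill each atom to its normal valence:
  8 × C: 2 H each → 16
  2 × O: no H
  1 × C: 1 H
  1 × C: no H
  1 × N (charge +1): no H
  1 × O (charge -1): no H
  Total hydrogens = 17.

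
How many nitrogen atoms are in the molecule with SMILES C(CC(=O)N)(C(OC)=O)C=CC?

The symbol for nitrogen appears 1 time in the SMILES.

1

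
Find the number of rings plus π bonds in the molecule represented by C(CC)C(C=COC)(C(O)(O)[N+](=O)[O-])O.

Molecular formula from the SMILES: C8H15NO6.
DoU = (2C + 2 + N − H − X)/2 = (2·8 + 2 + 1 − 15 − 0)/2 = 4/2 = 2.
(Structurally: 0 ring(s) + 2 π bond(s) = 2.)

2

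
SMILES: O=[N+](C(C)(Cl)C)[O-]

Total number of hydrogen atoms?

6

Hydrogens are implicit in SMILES; fill each atom to its normal valence:
  2 × C: 3 H each → 6
  1 × C: no H
  1 × Cl: no H
  1 × N (charge +1): no H
  1 × O: no H
  1 × O (charge -1): no H
  Total hydrogens = 6.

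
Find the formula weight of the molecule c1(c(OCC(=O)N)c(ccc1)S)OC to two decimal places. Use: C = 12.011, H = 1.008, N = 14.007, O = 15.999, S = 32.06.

213.25

Molecular formula: C9H11NO3S.
M = 9×12.011 + 11×1.008 + 1×14.007 + 3×15.999 + 1×32.06 = 213.25 g/mol.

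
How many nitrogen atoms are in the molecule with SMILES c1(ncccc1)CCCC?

The symbol for nitrogen appears 1 time in the SMILES.

1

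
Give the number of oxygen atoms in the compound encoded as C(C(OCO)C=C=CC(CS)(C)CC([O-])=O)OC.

The symbol for oxygen appears 5 times in the SMILES.

5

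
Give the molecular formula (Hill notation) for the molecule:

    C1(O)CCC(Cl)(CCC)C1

Heavy atoms from the SMILES: 8 C, 1 Cl, 1 O.
Implicit hydrogens by atom environment:
  5 × C: 2 H each → 10
  1 × C: 3 H
  1 × C: 1 H
  1 × C: no H
  1 × Cl: no H
  1 × O: 1 H
  Total hydrogens = 15.
Molecular formula: C8H15ClO

C8H15ClO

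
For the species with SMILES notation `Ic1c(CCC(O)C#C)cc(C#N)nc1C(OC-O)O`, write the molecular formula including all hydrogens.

Heavy atoms from the SMILES: 13 C, 1 I, 2 N, 4 O.
Implicit hydrogens by atom environment:
  4 × C (aromatic): no H
  3 × C: 2 H each → 6
  3 × C: 1 H each → 3
  3 × O: 1 H each → 3
  2 × C: no H
  1 × C (aromatic): 1 H
  1 × I: no H
  1 × N (aromatic): no H
  1 × N: no H
  1 × O: no H
  Total hydrogens = 13.
Molecular formula: C13H13IN2O4

C13H13IN2O4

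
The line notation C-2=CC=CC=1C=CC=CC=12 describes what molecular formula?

C10H8

Heavy atoms from the SMILES: 10 C.
Implicit hydrogens by atom environment:
  8 × C (aromatic): 1 H each → 8
  2 × C (aromatic): no H
  Total hydrogens = 8.
Molecular formula: C10H8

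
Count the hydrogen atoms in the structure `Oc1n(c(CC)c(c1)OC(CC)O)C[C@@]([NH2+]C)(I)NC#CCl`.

Hydrogens are implicit in SMILES; fill each atom to its normal valence:
  3 × C: 3 H each → 9
  3 × C: 2 H each → 6
  3 × C (aromatic): no H
  3 × C: no H
  2 × O: 1 H each → 2
  1 × C (aromatic): 1 H
  1 × C: 1 H
  1 × Cl: no H
  1 × I: no H
  1 × N (charge +1): 2 H
  1 × N: 1 H
  1 × N (aromatic): no H
  1 × O: no H
  Total hydrogens = 22.

22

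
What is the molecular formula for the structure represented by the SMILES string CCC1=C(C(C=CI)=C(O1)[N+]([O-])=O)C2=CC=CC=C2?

C14H12INO3

Heavy atoms from the SMILES: 14 C, 1 I, 1 N, 3 O.
Implicit hydrogens by atom environment:
  5 × C (aromatic): 1 H each → 5
  5 × C (aromatic): no H
  2 × C: 1 H each → 2
  1 × C: 3 H
  1 × C: 2 H
  1 × I: no H
  1 × N (charge +1): no H
  1 × O (aromatic): no H
  1 × O: no H
  1 × O (charge -1): no H
  Total hydrogens = 12.
Molecular formula: C14H12INO3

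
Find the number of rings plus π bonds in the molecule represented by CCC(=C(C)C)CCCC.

1

Molecular formula from the SMILES: C10H20.
DoU = (2C + 2 + N − H − X)/2 = (2·10 + 2 + 0 − 20 − 0)/2 = 2/2 = 1.
(Structurally: 0 ring(s) + 1 π bond(s) = 1.)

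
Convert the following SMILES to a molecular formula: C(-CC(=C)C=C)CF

C7H11F

Heavy atoms from the SMILES: 7 C, 1 F.
Implicit hydrogens by atom environment:
  5 × C: 2 H each → 10
  1 × C: 1 H
  1 × C: no H
  1 × F: no H
  Total hydrogens = 11.
Molecular formula: C7H11F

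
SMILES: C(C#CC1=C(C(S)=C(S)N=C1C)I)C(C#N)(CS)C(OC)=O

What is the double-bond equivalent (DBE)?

Molecular formula from the SMILES: C14H13IN2O2S3.
DoU = (2C + 2 + N − H − X)/2 = (2·14 + 2 + 2 − 13 − 1)/2 = 18/2 = 9.
(Structurally: 1 ring(s) + 8 π bond(s) = 9.)

9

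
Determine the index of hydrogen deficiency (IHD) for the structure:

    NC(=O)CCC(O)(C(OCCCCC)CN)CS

Molecular formula from the SMILES: C12H26N2O3S.
DoU = (2C + 2 + N − H − X)/2 = (2·12 + 2 + 2 − 26 − 0)/2 = 2/2 = 1.
(Structurally: 0 ring(s) + 1 π bond(s) = 1.)

1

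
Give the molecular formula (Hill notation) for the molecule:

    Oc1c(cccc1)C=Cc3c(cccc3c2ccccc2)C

C21H18O

Heavy atoms from the SMILES: 21 C, 1 O.
Implicit hydrogens by atom environment:
  12 × C (aromatic): 1 H each → 12
  6 × C (aromatic): no H
  2 × C: 1 H each → 2
  1 × C: 3 H
  1 × O: 1 H
  Total hydrogens = 18.
Molecular formula: C21H18O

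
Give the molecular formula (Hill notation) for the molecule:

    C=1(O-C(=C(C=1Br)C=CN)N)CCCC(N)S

Heavy atoms from the SMILES: 1 Br, 10 C, 3 N, 1 O, 1 S.
Implicit hydrogens by atom environment:
  4 × C (aromatic): no H
  3 × C: 2 H each → 6
  3 × C: 1 H each → 3
  3 × N: 2 H each → 6
  1 × Br: no H
  1 × O (aromatic): no H
  1 × S: 1 H
  Total hydrogens = 16.
Molecular formula: C10H16BrN3OS

C10H16BrN3OS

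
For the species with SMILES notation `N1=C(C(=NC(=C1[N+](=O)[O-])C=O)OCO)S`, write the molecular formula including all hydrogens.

C6H5N3O5S

Heavy atoms from the SMILES: 6 C, 3 N, 5 O, 1 S.
Implicit hydrogens by atom environment:
  4 × C (aromatic): no H
  3 × O: no H
  2 × N (aromatic): no H
  1 × C: 2 H
  1 × C: 1 H
  1 × N (charge +1): no H
  1 × O: 1 H
  1 × O (charge -1): no H
  1 × S: 1 H
  Total hydrogens = 5.
Molecular formula: C6H5N3O5S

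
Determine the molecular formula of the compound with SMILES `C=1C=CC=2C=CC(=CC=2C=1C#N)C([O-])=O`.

Heavy atoms from the SMILES: 12 C, 1 N, 2 O.
Implicit hydrogens by atom environment:
  6 × C (aromatic): 1 H each → 6
  4 × C (aromatic): no H
  2 × C: no H
  1 × N: no H
  1 × O: no H
  1 × O (charge -1): no H
  Total hydrogens = 6.
Net charge -1.
Molecular formula: C12H6NO2-

C12H6NO2-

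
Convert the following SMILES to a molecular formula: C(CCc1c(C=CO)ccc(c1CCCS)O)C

C15H22O2S

Heavy atoms from the SMILES: 15 C, 2 O, 1 S.
Implicit hydrogens by atom environment:
  6 × C: 2 H each → 12
  4 × C (aromatic): no H
  2 × C (aromatic): 1 H each → 2
  2 × C: 1 H each → 2
  2 × O: 1 H each → 2
  1 × C: 3 H
  1 × S: 1 H
  Total hydrogens = 22.
Molecular formula: C15H22O2S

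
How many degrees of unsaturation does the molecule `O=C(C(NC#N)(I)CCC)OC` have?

3

Molecular formula from the SMILES: C7H11IN2O2.
DoU = (2C + 2 + N − H − X)/2 = (2·7 + 2 + 2 − 11 − 1)/2 = 6/2 = 3.
(Structurally: 0 ring(s) + 3 π bond(s) = 3.)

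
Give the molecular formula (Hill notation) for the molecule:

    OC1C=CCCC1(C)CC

C9H16O

Heavy atoms from the SMILES: 9 C, 1 O.
Implicit hydrogens by atom environment:
  3 × C: 2 H each → 6
  3 × C: 1 H each → 3
  2 × C: 3 H each → 6
  1 × C: no H
  1 × O: 1 H
  Total hydrogens = 16.
Molecular formula: C9H16O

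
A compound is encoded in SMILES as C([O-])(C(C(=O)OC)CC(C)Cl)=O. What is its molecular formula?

Heavy atoms from the SMILES: 7 C, 1 Cl, 4 O.
Implicit hydrogens by atom environment:
  3 × O: no H
  2 × C: 3 H each → 6
  2 × C: 1 H each → 2
  2 × C: no H
  1 × C: 2 H
  1 × Cl: no H
  1 × O (charge -1): no H
  Total hydrogens = 10.
Net charge -1.
Molecular formula: C7H10ClO4-

C7H10ClO4-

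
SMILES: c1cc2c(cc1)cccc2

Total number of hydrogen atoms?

8

Hydrogens are implicit in SMILES; fill each atom to its normal valence:
  8 × C (aromatic): 1 H each → 8
  2 × C (aromatic): no H
  Total hydrogens = 8.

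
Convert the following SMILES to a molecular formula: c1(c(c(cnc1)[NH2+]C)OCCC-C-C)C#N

Heavy atoms from the SMILES: 12 C, 3 N, 1 O.
Implicit hydrogens by atom environment:
  4 × C: 2 H each → 8
  3 × C (aromatic): no H
  2 × C: 3 H each → 6
  2 × C (aromatic): 1 H each → 2
  1 × C: no H
  1 × N (charge +1): 2 H
  1 × N (aromatic): no H
  1 × N: no H
  1 × O: no H
  Total hydrogens = 18.
Net charge +1.
Molecular formula: C12H18N3O+

C12H18N3O+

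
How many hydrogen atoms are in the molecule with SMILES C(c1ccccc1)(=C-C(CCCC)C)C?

22

Hydrogens are implicit in SMILES; fill each atom to its normal valence:
  5 × C (aromatic): 1 H each → 5
  3 × C: 3 H each → 9
  3 × C: 2 H each → 6
  2 × C: 1 H each → 2
  1 × C: no H
  1 × C (aromatic): no H
  Total hydrogens = 22.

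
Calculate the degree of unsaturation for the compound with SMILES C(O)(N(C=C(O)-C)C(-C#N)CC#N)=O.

Molecular formula from the SMILES: C8H9N3O3.
DoU = (2C + 2 + N − H − X)/2 = (2·8 + 2 + 3 − 9 − 0)/2 = 12/2 = 6.
(Structurally: 0 ring(s) + 6 π bond(s) = 6.)

6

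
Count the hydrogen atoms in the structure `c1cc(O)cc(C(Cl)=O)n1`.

4

Hydrogens are implicit in SMILES; fill each atom to its normal valence:
  3 × C (aromatic): 1 H each → 3
  2 × C (aromatic): no H
  1 × C: no H
  1 × Cl: no H
  1 × N (aromatic): no H
  1 × O: 1 H
  1 × O: no H
  Total hydrogens = 4.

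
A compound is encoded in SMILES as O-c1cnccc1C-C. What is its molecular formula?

C7H9NO

Heavy atoms from the SMILES: 7 C, 1 N, 1 O.
Implicit hydrogens by atom environment:
  3 × C (aromatic): 1 H each → 3
  2 × C (aromatic): no H
  1 × C: 3 H
  1 × C: 2 H
  1 × N (aromatic): no H
  1 × O: 1 H
  Total hydrogens = 9.
Molecular formula: C7H9NO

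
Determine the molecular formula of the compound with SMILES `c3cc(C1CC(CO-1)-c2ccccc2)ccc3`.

Heavy atoms from the SMILES: 16 C, 1 O.
Implicit hydrogens by atom environment:
  10 × C (aromatic): 1 H each → 10
  2 × C: 2 H each → 4
  2 × C: 1 H each → 2
  2 × C (aromatic): no H
  1 × O: no H
  Total hydrogens = 16.
Molecular formula: C16H16O

C16H16O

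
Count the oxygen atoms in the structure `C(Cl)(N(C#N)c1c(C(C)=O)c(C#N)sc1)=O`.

The symbol for oxygen appears 2 times in the SMILES.

2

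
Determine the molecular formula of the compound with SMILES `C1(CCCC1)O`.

C5H10O

Heavy atoms from the SMILES: 5 C, 1 O.
Implicit hydrogens by atom environment:
  4 × C: 2 H each → 8
  1 × C: 1 H
  1 × O: 1 H
  Total hydrogens = 10.
Molecular formula: C5H10O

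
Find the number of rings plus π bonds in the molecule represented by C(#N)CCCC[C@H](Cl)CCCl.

2

Molecular formula from the SMILES: C8H13Cl2N.
DoU = (2C + 2 + N − H − X)/2 = (2·8 + 2 + 1 − 13 − 2)/2 = 4/2 = 2.
(Structurally: 0 ring(s) + 2 π bond(s) = 2.)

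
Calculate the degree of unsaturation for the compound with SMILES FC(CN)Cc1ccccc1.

4

Molecular formula from the SMILES: C9H12FN.
DoU = (2C + 2 + N − H − X)/2 = (2·9 + 2 + 1 − 12 − 1)/2 = 8/2 = 4.
(Structurally: 1 ring(s) + 3 π bond(s) = 4.)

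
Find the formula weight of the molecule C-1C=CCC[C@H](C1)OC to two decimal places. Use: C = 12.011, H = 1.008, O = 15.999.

126.20

Molecular formula: C8H14O.
M = 8×12.011 + 14×1.008 + 1×15.999 = 126.20 g/mol.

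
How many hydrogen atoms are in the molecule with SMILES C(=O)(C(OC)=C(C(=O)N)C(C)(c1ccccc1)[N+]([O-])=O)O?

Hydrogens are implicit in SMILES; fill each atom to its normal valence:
  5 × C (aromatic): 1 H each → 5
  5 × C: no H
  4 × O: no H
  2 × C: 3 H each → 6
  1 × C (aromatic): no H
  1 × N: 2 H
  1 × N (charge +1): no H
  1 × O: 1 H
  1 × O (charge -1): no H
  Total hydrogens = 14.

14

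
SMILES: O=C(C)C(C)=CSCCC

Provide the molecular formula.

Heavy atoms from the SMILES: 8 C, 1 O, 1 S.
Implicit hydrogens by atom environment:
  3 × C: 3 H each → 9
  2 × C: 2 H each → 4
  2 × C: no H
  1 × C: 1 H
  1 × O: no H
  1 × S: no H
  Total hydrogens = 14.
Molecular formula: C8H14OS

C8H14OS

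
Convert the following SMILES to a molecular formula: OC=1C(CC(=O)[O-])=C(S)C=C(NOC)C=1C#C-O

Heavy atoms from the SMILES: 11 C, 1 N, 5 O, 1 S.
Implicit hydrogens by atom environment:
  5 × C (aromatic): no H
  3 × C: no H
  2 × O: 1 H each → 2
  2 × O: no H
  1 × C: 3 H
  1 × C: 2 H
  1 × C (aromatic): 1 H
  1 × N: 1 H
  1 × O (charge -1): no H
  1 × S: 1 H
  Total hydrogens = 10.
Net charge -1.
Molecular formula: C11H10NO5S-

C11H10NO5S-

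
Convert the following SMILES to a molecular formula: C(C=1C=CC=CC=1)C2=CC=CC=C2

Heavy atoms from the SMILES: 13 C.
Implicit hydrogens by atom environment:
  10 × C (aromatic): 1 H each → 10
  2 × C (aromatic): no H
  1 × C: 2 H
  Total hydrogens = 12.
Molecular formula: C13H12

C13H12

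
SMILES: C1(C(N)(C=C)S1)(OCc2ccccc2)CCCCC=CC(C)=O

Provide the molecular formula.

Heavy atoms from the SMILES: 19 C, 1 N, 2 O, 1 S.
Implicit hydrogens by atom environment:
  6 × C: 2 H each → 12
  5 × C (aromatic): 1 H each → 5
  3 × C: 1 H each → 3
  3 × C: no H
  2 × O: no H
  1 × C: 3 H
  1 × C (aromatic): no H
  1 × N: 2 H
  1 × S: no H
  Total hydrogens = 25.
Molecular formula: C19H25NO2S

C19H25NO2S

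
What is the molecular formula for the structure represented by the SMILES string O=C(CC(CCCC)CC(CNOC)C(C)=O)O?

C13H25NO4

Heavy atoms from the SMILES: 13 C, 1 N, 4 O.
Implicit hydrogens by atom environment:
  6 × C: 2 H each → 12
  3 × C: 3 H each → 9
  3 × O: no H
  2 × C: 1 H each → 2
  2 × C: no H
  1 × N: 1 H
  1 × O: 1 H
  Total hydrogens = 25.
Molecular formula: C13H25NO4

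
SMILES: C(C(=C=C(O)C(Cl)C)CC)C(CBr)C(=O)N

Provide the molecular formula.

Heavy atoms from the SMILES: 1 Br, 11 C, 1 Cl, 1 N, 2 O.
Implicit hydrogens by atom environment:
  4 × C: no H
  3 × C: 2 H each → 6
  2 × C: 3 H each → 6
  2 × C: 1 H each → 2
  1 × Br: no H
  1 × Cl: no H
  1 × N: 2 H
  1 × O: 1 H
  1 × O: no H
  Total hydrogens = 17.
Molecular formula: C11H17BrClNO2

C11H17BrClNO2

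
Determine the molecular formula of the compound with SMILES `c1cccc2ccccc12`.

Heavy atoms from the SMILES: 10 C.
Implicit hydrogens by atom environment:
  8 × C (aromatic): 1 H each → 8
  2 × C (aromatic): no H
  Total hydrogens = 8.
Molecular formula: C10H8

C10H8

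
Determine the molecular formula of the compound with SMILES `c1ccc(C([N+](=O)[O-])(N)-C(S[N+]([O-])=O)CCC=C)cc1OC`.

C13H17N3O5S

Heavy atoms from the SMILES: 13 C, 3 N, 5 O, 1 S.
Implicit hydrogens by atom environment:
  4 × C (aromatic): 1 H each → 4
  3 × C: 2 H each → 6
  3 × O: no H
  2 × C: 1 H each → 2
  2 × C (aromatic): no H
  2 × N (charge +1): no H
  2 × O (charge -1): no H
  1 × C: 3 H
  1 × C: no H
  1 × N: 2 H
  1 × S: no H
  Total hydrogens = 17.
Molecular formula: C13H17N3O5S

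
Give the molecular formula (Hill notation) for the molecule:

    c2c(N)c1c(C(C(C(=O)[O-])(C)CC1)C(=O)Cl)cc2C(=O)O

Heavy atoms from the SMILES: 14 C, 1 Cl, 1 N, 5 O.
Implicit hydrogens by atom environment:
  4 × C (aromatic): no H
  4 × C: no H
  3 × O: no H
  2 × C: 2 H each → 4
  2 × C (aromatic): 1 H each → 2
  1 × C: 3 H
  1 × C: 1 H
  1 × Cl: no H
  1 × N: 2 H
  1 × O: 1 H
  1 × O (charge -1): no H
  Total hydrogens = 13.
Net charge -1.
Molecular formula: C14H13ClNO5-

C14H13ClNO5-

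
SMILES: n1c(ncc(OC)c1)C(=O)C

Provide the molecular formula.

Heavy atoms from the SMILES: 7 C, 2 N, 2 O.
Implicit hydrogens by atom environment:
  2 × C: 3 H each → 6
  2 × C (aromatic): 1 H each → 2
  2 × C (aromatic): no H
  2 × N (aromatic): no H
  2 × O: no H
  1 × C: no H
  Total hydrogens = 8.
Molecular formula: C7H8N2O2

C7H8N2O2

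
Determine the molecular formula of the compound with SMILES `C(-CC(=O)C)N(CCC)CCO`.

Heavy atoms from the SMILES: 9 C, 1 N, 2 O.
Implicit hydrogens by atom environment:
  6 × C: 2 H each → 12
  2 × C: 3 H each → 6
  1 × C: no H
  1 × N: no H
  1 × O: 1 H
  1 × O: no H
  Total hydrogens = 19.
Molecular formula: C9H19NO2

C9H19NO2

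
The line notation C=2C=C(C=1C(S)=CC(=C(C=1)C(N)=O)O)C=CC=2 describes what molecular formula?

Heavy atoms from the SMILES: 13 C, 1 N, 2 O, 1 S.
Implicit hydrogens by atom environment:
  7 × C (aromatic): 1 H each → 7
  5 × C (aromatic): no H
  1 × C: no H
  1 × N: 2 H
  1 × O: 1 H
  1 × O: no H
  1 × S: 1 H
  Total hydrogens = 11.
Molecular formula: C13H11NO2S

C13H11NO2S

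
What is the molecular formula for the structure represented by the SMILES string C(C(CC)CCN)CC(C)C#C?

C11H21N

Heavy atoms from the SMILES: 11 C, 1 N.
Implicit hydrogens by atom environment:
  5 × C: 2 H each → 10
  3 × C: 1 H each → 3
  2 × C: 3 H each → 6
  1 × C: no H
  1 × N: 2 H
  Total hydrogens = 21.
Molecular formula: C11H21N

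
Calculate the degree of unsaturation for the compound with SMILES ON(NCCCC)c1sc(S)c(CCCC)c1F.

Molecular formula from the SMILES: C12H21FN2OS2.
DoU = (2C + 2 + N − H − X)/2 = (2·12 + 2 + 2 − 21 − 1)/2 = 6/2 = 3.
(Structurally: 1 ring(s) + 2 π bond(s) = 3.)

3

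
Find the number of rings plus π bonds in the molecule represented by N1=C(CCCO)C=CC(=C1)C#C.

Molecular formula from the SMILES: C10H11NO.
DoU = (2C + 2 + N − H − X)/2 = (2·10 + 2 + 1 − 11 − 0)/2 = 12/2 = 6.
(Structurally: 1 ring(s) + 5 π bond(s) = 6.)

6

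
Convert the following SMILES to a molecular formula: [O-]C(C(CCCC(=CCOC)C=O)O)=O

Heavy atoms from the SMILES: 10 C, 5 O.
Implicit hydrogens by atom environment:
  4 × C: 2 H each → 8
  3 × C: 1 H each → 3
  3 × O: no H
  2 × C: no H
  1 × C: 3 H
  1 × O: 1 H
  1 × O (charge -1): no H
  Total hydrogens = 15.
Net charge -1.
Molecular formula: C10H15O5-

C10H15O5-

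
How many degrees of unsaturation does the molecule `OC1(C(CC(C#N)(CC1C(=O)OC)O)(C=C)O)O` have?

5

Molecular formula from the SMILES: C11H15NO6.
DoU = (2C + 2 + N − H − X)/2 = (2·11 + 2 + 1 − 15 − 0)/2 = 10/2 = 5.
(Structurally: 1 ring(s) + 4 π bond(s) = 5.)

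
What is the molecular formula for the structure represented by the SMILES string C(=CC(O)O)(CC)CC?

Heavy atoms from the SMILES: 7 C, 2 O.
Implicit hydrogens by atom environment:
  2 × C: 3 H each → 6
  2 × C: 2 H each → 4
  2 × C: 1 H each → 2
  2 × O: 1 H each → 2
  1 × C: no H
  Total hydrogens = 14.
Molecular formula: C7H14O2

C7H14O2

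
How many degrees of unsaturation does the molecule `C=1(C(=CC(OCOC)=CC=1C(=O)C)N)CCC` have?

5

Molecular formula from the SMILES: C13H19NO3.
DoU = (2C + 2 + N − H − X)/2 = (2·13 + 2 + 1 − 19 − 0)/2 = 10/2 = 5.
(Structurally: 1 ring(s) + 4 π bond(s) = 5.)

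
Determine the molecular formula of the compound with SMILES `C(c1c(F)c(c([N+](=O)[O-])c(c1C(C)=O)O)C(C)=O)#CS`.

C12H8FNO5S

Heavy atoms from the SMILES: 12 C, 1 F, 1 N, 5 O, 1 S.
Implicit hydrogens by atom environment:
  6 × C (aromatic): no H
  4 × C: no H
  3 × O: no H
  2 × C: 3 H each → 6
  1 × F: no H
  1 × N (charge +1): no H
  1 × O: 1 H
  1 × O (charge -1): no H
  1 × S: 1 H
  Total hydrogens = 8.
Molecular formula: C12H8FNO5S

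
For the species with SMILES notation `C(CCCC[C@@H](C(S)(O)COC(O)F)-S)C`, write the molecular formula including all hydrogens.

Heavy atoms from the SMILES: 10 C, 1 F, 3 O, 2 S.
Implicit hydrogens by atom environment:
  6 × C: 2 H each → 12
  2 × C: 1 H each → 2
  2 × O: 1 H each → 2
  2 × S: 1 H each → 2
  1 × C: 3 H
  1 × C: no H
  1 × F: no H
  1 × O: no H
  Total hydrogens = 21.
Molecular formula: C10H21FO3S2

C10H21FO3S2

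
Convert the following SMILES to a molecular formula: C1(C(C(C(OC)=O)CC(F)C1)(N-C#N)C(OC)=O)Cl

C11H14ClFN2O4

Heavy atoms from the SMILES: 11 C, 1 Cl, 1 F, 2 N, 4 O.
Implicit hydrogens by atom environment:
  4 × C: no H
  4 × O: no H
  3 × C: 1 H each → 3
  2 × C: 3 H each → 6
  2 × C: 2 H each → 4
  1 × Cl: no H
  1 × F: no H
  1 × N: 1 H
  1 × N: no H
  Total hydrogens = 14.
Molecular formula: C11H14ClFN2O4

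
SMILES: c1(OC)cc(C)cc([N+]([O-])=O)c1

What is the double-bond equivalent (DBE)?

5

Molecular formula from the SMILES: C8H9NO3.
DoU = (2C + 2 + N − H − X)/2 = (2·8 + 2 + 1 − 9 − 0)/2 = 10/2 = 5.
(Structurally: 1 ring(s) + 4 π bond(s) = 5.)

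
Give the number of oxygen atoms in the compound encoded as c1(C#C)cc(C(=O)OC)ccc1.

2

The symbol for oxygen appears 2 times in the SMILES.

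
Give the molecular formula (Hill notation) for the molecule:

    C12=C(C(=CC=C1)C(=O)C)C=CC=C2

Heavy atoms from the SMILES: 12 C, 1 O.
Implicit hydrogens by atom environment:
  7 × C (aromatic): 1 H each → 7
  3 × C (aromatic): no H
  1 × C: 3 H
  1 × C: no H
  1 × O: no H
  Total hydrogens = 10.
Molecular formula: C12H10O

C12H10O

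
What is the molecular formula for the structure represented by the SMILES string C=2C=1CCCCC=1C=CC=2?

Heavy atoms from the SMILES: 10 C.
Implicit hydrogens by atom environment:
  4 × C: 2 H each → 8
  4 × C (aromatic): 1 H each → 4
  2 × C (aromatic): no H
  Total hydrogens = 12.
Molecular formula: C10H12

C10H12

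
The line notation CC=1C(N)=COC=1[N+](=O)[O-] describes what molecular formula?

Heavy atoms from the SMILES: 5 C, 2 N, 3 O.
Implicit hydrogens by atom environment:
  3 × C (aromatic): no H
  1 × C: 3 H
  1 × C (aromatic): 1 H
  1 × N: 2 H
  1 × N (charge +1): no H
  1 × O (aromatic): no H
  1 × O: no H
  1 × O (charge -1): no H
  Total hydrogens = 6.
Molecular formula: C5H6N2O3

C5H6N2O3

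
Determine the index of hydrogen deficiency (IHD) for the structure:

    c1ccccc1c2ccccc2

8

Molecular formula from the SMILES: C12H10.
DoU = (2C + 2 + N − H − X)/2 = (2·12 + 2 + 0 − 10 − 0)/2 = 16/2 = 8.
(Structurally: 2 ring(s) + 6 π bond(s) = 8.)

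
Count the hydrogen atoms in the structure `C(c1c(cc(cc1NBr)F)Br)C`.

8

Hydrogens are implicit in SMILES; fill each atom to its normal valence:
  4 × C (aromatic): no H
  2 × Br: no H
  2 × C (aromatic): 1 H each → 2
  1 × C: 3 H
  1 × C: 2 H
  1 × F: no H
  1 × N: 1 H
  Total hydrogens = 8.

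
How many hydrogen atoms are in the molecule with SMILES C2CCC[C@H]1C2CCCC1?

18

Hydrogens are implicit in SMILES; fill each atom to its normal valence:
  8 × C: 2 H each → 16
  2 × C: 1 H each → 2
  Total hydrogens = 18.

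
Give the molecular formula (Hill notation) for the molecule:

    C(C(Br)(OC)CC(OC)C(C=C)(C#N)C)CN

C12H21BrN2O2

Heavy atoms from the SMILES: 1 Br, 12 C, 2 N, 2 O.
Implicit hydrogens by atom environment:
  4 × C: 2 H each → 8
  3 × C: 3 H each → 9
  3 × C: no H
  2 × C: 1 H each → 2
  2 × O: no H
  1 × Br: no H
  1 × N: 2 H
  1 × N: no H
  Total hydrogens = 21.
Molecular formula: C12H21BrN2O2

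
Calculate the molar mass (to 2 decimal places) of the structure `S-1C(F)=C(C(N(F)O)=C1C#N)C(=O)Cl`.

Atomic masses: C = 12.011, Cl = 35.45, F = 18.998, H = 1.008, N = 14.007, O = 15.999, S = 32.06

238.59

Molecular formula: C6HClF2N2O2S.
M = 6×12.011 + 1×35.45 + 2×18.998 + 1×1.008 + 2×14.007 + 2×15.999 + 1×32.06 = 238.59 g/mol.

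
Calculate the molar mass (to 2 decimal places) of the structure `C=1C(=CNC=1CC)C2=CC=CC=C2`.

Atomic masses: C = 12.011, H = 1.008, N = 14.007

Molecular formula: C12H13N.
M = 12×12.011 + 13×1.008 + 1×14.007 = 171.24 g/mol.

171.24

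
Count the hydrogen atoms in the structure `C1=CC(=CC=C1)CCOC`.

Hydrogens are implicit in SMILES; fill each atom to its normal valence:
  5 × C (aromatic): 1 H each → 5
  2 × C: 2 H each → 4
  1 × C: 3 H
  1 × C (aromatic): no H
  1 × O: no H
  Total hydrogens = 12.

12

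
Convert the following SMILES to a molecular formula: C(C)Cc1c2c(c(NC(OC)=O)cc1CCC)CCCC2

C18H27NO2

Heavy atoms from the SMILES: 18 C, 1 N, 2 O.
Implicit hydrogens by atom environment:
  8 × C: 2 H each → 16
  5 × C (aromatic): no H
  3 × C: 3 H each → 9
  2 × O: no H
  1 × C (aromatic): 1 H
  1 × C: no H
  1 × N: 1 H
  Total hydrogens = 27.
Molecular formula: C18H27NO2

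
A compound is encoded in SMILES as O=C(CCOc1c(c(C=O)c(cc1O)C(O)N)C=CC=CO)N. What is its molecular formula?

C15H18N2O6

Heavy atoms from the SMILES: 15 C, 2 N, 6 O.
Implicit hydrogens by atom environment:
  6 × C: 1 H each → 6
  5 × C (aromatic): no H
  3 × O: 1 H each → 3
  3 × O: no H
  2 × C: 2 H each → 4
  2 × N: 2 H each → 4
  1 × C (aromatic): 1 H
  1 × C: no H
  Total hydrogens = 18.
Molecular formula: C15H18N2O6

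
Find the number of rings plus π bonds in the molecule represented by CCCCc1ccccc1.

4

Molecular formula from the SMILES: C10H14.
DoU = (2C + 2 + N − H − X)/2 = (2·10 + 2 + 0 − 14 − 0)/2 = 8/2 = 4.
(Structurally: 1 ring(s) + 3 π bond(s) = 4.)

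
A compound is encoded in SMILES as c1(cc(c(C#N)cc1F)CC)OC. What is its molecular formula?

C10H10FNO

Heavy atoms from the SMILES: 10 C, 1 F, 1 N, 1 O.
Implicit hydrogens by atom environment:
  4 × C (aromatic): no H
  2 × C: 3 H each → 6
  2 × C (aromatic): 1 H each → 2
  1 × C: 2 H
  1 × C: no H
  1 × F: no H
  1 × N: no H
  1 × O: no H
  Total hydrogens = 10.
Molecular formula: C10H10FNO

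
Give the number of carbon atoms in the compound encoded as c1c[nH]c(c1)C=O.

The symbol for carbon appears 5 times in the SMILES. Lowercase c denotes aromatic carbon and counts toward C.

5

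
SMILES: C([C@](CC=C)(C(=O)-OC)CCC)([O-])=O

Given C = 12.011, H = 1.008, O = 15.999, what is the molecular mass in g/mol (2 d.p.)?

Molecular formula: C10H15O4-.
M = 10×12.011 + 15×1.008 + 4×15.999 = 199.23 g/mol.

199.23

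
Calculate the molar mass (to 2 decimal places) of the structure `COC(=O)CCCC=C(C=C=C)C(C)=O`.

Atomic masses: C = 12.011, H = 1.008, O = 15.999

208.26

Molecular formula: C12H16O3.
M = 12×12.011 + 16×1.008 + 3×15.999 = 208.26 g/mol.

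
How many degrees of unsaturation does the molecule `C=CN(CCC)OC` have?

1

Molecular formula from the SMILES: C6H13NO.
DoU = (2C + 2 + N − H − X)/2 = (2·6 + 2 + 1 − 13 − 0)/2 = 2/2 = 1.
(Structurally: 0 ring(s) + 1 π bond(s) = 1.)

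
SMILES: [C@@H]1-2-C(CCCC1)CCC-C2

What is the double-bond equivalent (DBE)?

2

Molecular formula from the SMILES: C10H18.
DoU = (2C + 2 + N − H − X)/2 = (2·10 + 2 + 0 − 18 − 0)/2 = 4/2 = 2.
(Structurally: 2 ring(s) + 0 π bond(s) = 2.)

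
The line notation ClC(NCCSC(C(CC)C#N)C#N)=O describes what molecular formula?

Heavy atoms from the SMILES: 9 C, 1 Cl, 3 N, 1 O, 1 S.
Implicit hydrogens by atom environment:
  3 × C: 2 H each → 6
  3 × C: no H
  2 × C: 1 H each → 2
  2 × N: no H
  1 × C: 3 H
  1 × Cl: no H
  1 × N: 1 H
  1 × O: no H
  1 × S: no H
  Total hydrogens = 12.
Molecular formula: C9H12ClN3OS

C9H12ClN3OS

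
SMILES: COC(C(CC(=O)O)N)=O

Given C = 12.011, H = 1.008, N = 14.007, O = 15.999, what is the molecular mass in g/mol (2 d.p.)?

Molecular formula: C5H9NO4.
M = 5×12.011 + 9×1.008 + 1×14.007 + 4×15.999 = 147.13 g/mol.

147.13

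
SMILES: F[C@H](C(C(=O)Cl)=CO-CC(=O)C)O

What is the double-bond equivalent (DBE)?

3

Molecular formula from the SMILES: C7H8ClFO4.
DoU = (2C + 2 + N − H − X)/2 = (2·7 + 2 + 0 − 8 − 2)/2 = 6/2 = 3.
(Structurally: 0 ring(s) + 3 π bond(s) = 3.)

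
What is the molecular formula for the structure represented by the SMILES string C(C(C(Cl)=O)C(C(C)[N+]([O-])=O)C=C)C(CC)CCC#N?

C14H21ClN2O3

Heavy atoms from the SMILES: 14 C, 1 Cl, 2 N, 3 O.
Implicit hydrogens by atom environment:
  5 × C: 2 H each → 10
  5 × C: 1 H each → 5
  2 × C: 3 H each → 6
  2 × C: no H
  2 × O: no H
  1 × Cl: no H
  1 × N (charge +1): no H
  1 × N: no H
  1 × O (charge -1): no H
  Total hydrogens = 21.
Molecular formula: C14H21ClN2O3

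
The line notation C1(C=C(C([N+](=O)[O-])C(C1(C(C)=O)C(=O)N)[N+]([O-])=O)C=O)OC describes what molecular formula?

Heavy atoms from the SMILES: 11 C, 3 N, 8 O.
Implicit hydrogens by atom environment:
  6 × O: no H
  5 × C: 1 H each → 5
  4 × C: no H
  2 × C: 3 H each → 6
  2 × N (charge +1): no H
  2 × O (charge -1): no H
  1 × N: 2 H
  Total hydrogens = 13.
Molecular formula: C11H13N3O8

C11H13N3O8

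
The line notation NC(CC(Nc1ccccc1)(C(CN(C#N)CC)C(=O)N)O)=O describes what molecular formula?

C15H21N5O3

Heavy atoms from the SMILES: 15 C, 5 N, 3 O.
Implicit hydrogens by atom environment:
  5 × C (aromatic): 1 H each → 5
  4 × C: no H
  3 × C: 2 H each → 6
  2 × N: 2 H each → 4
  2 × N: no H
  2 × O: no H
  1 × C: 3 H
  1 × C: 1 H
  1 × C (aromatic): no H
  1 × N: 1 H
  1 × O: 1 H
  Total hydrogens = 21.
Molecular formula: C15H21N5O3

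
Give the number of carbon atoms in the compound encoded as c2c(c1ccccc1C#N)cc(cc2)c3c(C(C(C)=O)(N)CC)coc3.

The symbol for carbon appears 22 times in the SMILES. Lowercase c denotes aromatic carbon and counts toward C.

22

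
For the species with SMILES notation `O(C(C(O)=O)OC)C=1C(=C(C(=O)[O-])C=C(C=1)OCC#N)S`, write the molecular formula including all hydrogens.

Heavy atoms from the SMILES: 12 C, 1 N, 7 O, 1 S.
Implicit hydrogens by atom environment:
  5 × O: no H
  4 × C (aromatic): no H
  3 × C: no H
  2 × C (aromatic): 1 H each → 2
  1 × C: 3 H
  1 × C: 2 H
  1 × C: 1 H
  1 × N: no H
  1 × O: 1 H
  1 × O (charge -1): no H
  1 × S: 1 H
  Total hydrogens = 10.
Net charge -1.
Molecular formula: C12H10NO7S-

C12H10NO7S-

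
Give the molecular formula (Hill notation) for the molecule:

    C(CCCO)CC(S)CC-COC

C10H22O2S

Heavy atoms from the SMILES: 10 C, 2 O, 1 S.
Implicit hydrogens by atom environment:
  8 × C: 2 H each → 16
  1 × C: 3 H
  1 × C: 1 H
  1 × O: 1 H
  1 × O: no H
  1 × S: 1 H
  Total hydrogens = 22.
Molecular formula: C10H22O2S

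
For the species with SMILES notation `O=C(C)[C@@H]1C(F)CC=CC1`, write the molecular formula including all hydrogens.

C8H11FO

Heavy atoms from the SMILES: 8 C, 1 F, 1 O.
Implicit hydrogens by atom environment:
  4 × C: 1 H each → 4
  2 × C: 2 H each → 4
  1 × C: 3 H
  1 × C: no H
  1 × F: no H
  1 × O: no H
  Total hydrogens = 11.
Molecular formula: C8H11FO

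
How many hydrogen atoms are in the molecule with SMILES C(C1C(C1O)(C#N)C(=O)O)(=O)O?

5

Hydrogens are implicit in SMILES; fill each atom to its normal valence:
  4 × C: no H
  3 × O: 1 H each → 3
  2 × C: 1 H each → 2
  2 × O: no H
  1 × N: no H
  Total hydrogens = 5.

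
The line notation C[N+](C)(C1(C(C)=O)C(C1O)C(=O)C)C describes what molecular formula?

C10H18NO3+

Heavy atoms from the SMILES: 10 C, 1 N, 3 O.
Implicit hydrogens by atom environment:
  5 × C: 3 H each → 15
  3 × C: no H
  2 × C: 1 H each → 2
  2 × O: no H
  1 × N (charge +1): no H
  1 × O: 1 H
  Total hydrogens = 18.
Net charge +1.
Molecular formula: C10H18NO3+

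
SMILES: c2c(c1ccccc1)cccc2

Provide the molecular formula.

C12H10

Heavy atoms from the SMILES: 12 C.
Implicit hydrogens by atom environment:
  10 × C (aromatic): 1 H each → 10
  2 × C (aromatic): no H
  Total hydrogens = 10.
Molecular formula: C12H10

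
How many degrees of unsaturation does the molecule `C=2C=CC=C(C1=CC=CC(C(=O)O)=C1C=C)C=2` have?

Molecular formula from the SMILES: C15H12O2.
DoU = (2C + 2 + N − H − X)/2 = (2·15 + 2 + 0 − 12 − 0)/2 = 20/2 = 10.
(Structurally: 2 ring(s) + 8 π bond(s) = 10.)

10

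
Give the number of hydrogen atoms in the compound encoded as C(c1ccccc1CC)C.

14

Hydrogens are implicit in SMILES; fill each atom to its normal valence:
  4 × C (aromatic): 1 H each → 4
  2 × C: 3 H each → 6
  2 × C: 2 H each → 4
  2 × C (aromatic): no H
  Total hydrogens = 14.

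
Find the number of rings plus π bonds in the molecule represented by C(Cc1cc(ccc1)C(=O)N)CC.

5

Molecular formula from the SMILES: C11H15NO.
DoU = (2C + 2 + N − H − X)/2 = (2·11 + 2 + 1 − 15 − 0)/2 = 10/2 = 5.
(Structurally: 1 ring(s) + 4 π bond(s) = 5.)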